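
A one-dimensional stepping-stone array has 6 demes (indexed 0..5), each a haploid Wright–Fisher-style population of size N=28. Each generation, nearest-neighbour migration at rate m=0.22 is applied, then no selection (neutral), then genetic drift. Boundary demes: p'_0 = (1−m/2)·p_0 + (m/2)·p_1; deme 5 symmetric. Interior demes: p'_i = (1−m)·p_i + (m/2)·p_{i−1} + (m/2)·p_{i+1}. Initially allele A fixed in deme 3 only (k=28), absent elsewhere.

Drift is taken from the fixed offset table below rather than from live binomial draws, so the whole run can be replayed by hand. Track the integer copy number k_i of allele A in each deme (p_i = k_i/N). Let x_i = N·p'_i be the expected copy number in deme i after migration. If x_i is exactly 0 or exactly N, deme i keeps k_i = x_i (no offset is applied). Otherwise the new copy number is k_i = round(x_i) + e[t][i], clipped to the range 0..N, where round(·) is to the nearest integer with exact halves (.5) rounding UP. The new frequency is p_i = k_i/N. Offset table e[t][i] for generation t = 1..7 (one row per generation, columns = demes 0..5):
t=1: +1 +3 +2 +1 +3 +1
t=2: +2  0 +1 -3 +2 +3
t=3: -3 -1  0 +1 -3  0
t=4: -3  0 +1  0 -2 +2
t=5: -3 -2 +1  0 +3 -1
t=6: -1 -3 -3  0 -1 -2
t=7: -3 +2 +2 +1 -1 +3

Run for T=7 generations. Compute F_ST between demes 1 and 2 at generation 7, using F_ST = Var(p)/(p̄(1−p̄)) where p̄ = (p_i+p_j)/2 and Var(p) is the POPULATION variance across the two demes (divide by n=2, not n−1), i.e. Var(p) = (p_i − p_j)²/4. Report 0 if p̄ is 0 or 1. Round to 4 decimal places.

0.0348

t=0: k=[0 0 0 28 0 0]
t=1: x=[0.0000 0.0000 3.0800 21.8400 3.0800 0.0000] k=[0 0 5 23 6 0]
t=2: x=[0.0000 0.5500 6.4300 19.1500 7.2100 0.6600] k=[0 1 7 16 9 4]
t=3: x=[0.1100 1.5500 7.3300 14.2400 9.2200 4.5500] k=[0 1 7 15 6 5]
t=4: x=[0.1100 1.5500 7.2200 13.1300 6.8800 5.1100] k=[0 2 8 13 5 7]
t=5: x=[0.2200 2.4400 7.8900 11.5700 6.1000 6.7800] k=[0 0 9 12 9 6]
t=6: x=[0.0000 0.9900 8.3400 11.3400 9.0000 6.3300] k=[0 0 5 11 8 4]
t=7: x=[0.0000 0.5500 5.1100 10.0100 7.8900 4.4400] k=[0 3 7 11 7 7]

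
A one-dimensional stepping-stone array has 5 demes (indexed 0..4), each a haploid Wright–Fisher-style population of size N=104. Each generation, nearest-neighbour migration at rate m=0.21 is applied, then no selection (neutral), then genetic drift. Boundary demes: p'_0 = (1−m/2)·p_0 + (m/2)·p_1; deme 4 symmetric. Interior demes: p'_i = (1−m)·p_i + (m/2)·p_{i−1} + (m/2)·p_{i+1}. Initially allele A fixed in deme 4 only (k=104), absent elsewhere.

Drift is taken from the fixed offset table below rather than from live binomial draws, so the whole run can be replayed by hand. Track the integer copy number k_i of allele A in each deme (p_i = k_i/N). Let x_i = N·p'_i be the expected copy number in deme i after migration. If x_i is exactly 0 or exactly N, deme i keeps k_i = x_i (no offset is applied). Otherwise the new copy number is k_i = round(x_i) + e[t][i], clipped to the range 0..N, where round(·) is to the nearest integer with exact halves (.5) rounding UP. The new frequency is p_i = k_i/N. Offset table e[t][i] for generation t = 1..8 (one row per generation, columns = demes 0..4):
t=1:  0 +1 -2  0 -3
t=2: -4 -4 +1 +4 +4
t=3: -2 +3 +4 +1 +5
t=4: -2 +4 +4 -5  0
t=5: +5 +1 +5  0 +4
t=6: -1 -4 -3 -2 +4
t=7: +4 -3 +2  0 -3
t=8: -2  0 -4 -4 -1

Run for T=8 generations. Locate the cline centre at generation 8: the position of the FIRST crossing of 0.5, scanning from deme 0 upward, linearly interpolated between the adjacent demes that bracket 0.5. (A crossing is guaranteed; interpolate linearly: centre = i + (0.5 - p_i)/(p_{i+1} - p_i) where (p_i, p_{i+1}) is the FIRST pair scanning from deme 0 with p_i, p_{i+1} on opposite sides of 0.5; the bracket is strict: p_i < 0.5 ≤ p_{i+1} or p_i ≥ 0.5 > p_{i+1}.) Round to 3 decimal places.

3.600

t=0: k=[0 0 0 0 104]
t=1: x=[0.0000 0.0000 0.0000 10.9200 93.0800] k=[0 0 0 11 90]
t=2: x=[0.0000 0.0000 1.1550 18.1400 81.7050] k=[0 0 2 22 86]
t=3: x=[0.0000 0.2100 3.8900 26.6200 79.2800] k=[0 3 8 28 84]
t=4: x=[0.3150 3.2100 9.5750 31.7800 78.1200] k=[0 7 14 27 78]
t=5: x=[0.7350 7.0000 14.6300 30.9900 72.6450] k=[6 8 20 31 77]
t=6: x=[6.2100 9.0500 19.8950 34.6750 72.1700] k=[5 5 17 33 76]
t=7: x=[5.0000 6.2600 17.4200 35.8350 71.4850] k=[9 3 19 36 68]
t=8: x=[8.3700 5.3100 19.1050 37.5750 64.6400] k=[6 5 15 34 64]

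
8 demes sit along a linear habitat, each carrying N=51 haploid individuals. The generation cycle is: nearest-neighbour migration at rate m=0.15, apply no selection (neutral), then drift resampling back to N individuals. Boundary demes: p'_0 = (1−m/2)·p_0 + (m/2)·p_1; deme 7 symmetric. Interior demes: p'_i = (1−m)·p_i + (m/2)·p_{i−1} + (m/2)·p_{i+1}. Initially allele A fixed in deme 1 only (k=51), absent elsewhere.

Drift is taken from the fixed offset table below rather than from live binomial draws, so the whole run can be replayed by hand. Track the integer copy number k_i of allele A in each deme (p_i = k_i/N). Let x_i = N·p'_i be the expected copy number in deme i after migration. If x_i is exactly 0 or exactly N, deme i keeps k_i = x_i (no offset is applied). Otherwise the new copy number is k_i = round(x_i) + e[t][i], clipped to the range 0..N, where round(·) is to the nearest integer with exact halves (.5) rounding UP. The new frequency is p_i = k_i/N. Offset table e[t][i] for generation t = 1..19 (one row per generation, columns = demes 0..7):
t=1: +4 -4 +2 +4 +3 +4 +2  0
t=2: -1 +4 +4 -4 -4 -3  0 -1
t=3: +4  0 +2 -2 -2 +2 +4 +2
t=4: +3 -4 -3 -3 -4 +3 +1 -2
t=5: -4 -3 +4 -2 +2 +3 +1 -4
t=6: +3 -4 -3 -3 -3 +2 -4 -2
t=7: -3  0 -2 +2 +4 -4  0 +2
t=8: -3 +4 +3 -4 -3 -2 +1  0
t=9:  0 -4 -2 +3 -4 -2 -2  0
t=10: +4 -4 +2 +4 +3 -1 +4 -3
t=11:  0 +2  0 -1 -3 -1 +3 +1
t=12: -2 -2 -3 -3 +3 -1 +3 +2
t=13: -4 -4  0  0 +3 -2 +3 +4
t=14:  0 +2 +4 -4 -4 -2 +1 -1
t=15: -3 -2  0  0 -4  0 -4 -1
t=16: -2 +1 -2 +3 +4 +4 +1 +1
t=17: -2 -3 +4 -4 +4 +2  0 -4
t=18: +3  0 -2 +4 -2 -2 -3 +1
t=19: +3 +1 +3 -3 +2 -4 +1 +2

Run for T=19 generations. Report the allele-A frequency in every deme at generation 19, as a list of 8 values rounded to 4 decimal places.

[0.1961, 0.1373, 0.2353, 0.0784, 0.1373, 0.0000, 0.0000, 0.0000]

t=0: k=[0 51 0 0 0 0 0 0]
t=1: x=[3.8250 43.3500 3.8250 0.0000 0.0000 0.0000 0.0000 0.0000] k=[8 39 6 0 0 0 0 0]
t=2: x=[10.3250 34.2000 8.0250 0.4500 0.0000 0.0000 0.0000 0.0000] k=[9 38 12 0 0 0 0 0]
t=3: x=[11.1750 33.8750 13.0500 0.9000 0.0000 0.0000 0.0000 0.0000] k=[15 34 15 0 0 0 0 0]
t=4: x=[16.4250 31.1500 15.3000 1.1250 0.0000 0.0000 0.0000 0.0000] k=[19 27 12 0 0 0 0 0]
t=5: x=[19.6000 25.2750 12.2250 0.9000 0.0000 0.0000 0.0000 0.0000] k=[16 22 16 0 0 0 0 0]
t=6: x=[16.4500 21.1000 15.2500 1.2000 0.0000 0.0000 0.0000 0.0000] k=[19 17 12 0 0 0 0 0]
t=7: x=[18.8500 16.7750 11.4750 0.9000 0.0000 0.0000 0.0000 0.0000] k=[16 17 9 3 0 0 0 0]
t=8: x=[16.0750 16.3250 9.1500 3.2250 0.2250 0.0000 0.0000 0.0000] k=[13 20 12 0 0 0 0 0]
t=9: x=[13.5250 18.8750 11.7000 0.9000 0.0000 0.0000 0.0000 0.0000] k=[14 15 10 4 0 0 0 0]
t=10: x=[14.0750 14.5500 9.9250 4.1500 0.3000 0.0000 0.0000 0.0000] k=[18 11 12 8 3 0 0 0]
t=11: x=[17.4750 11.6000 11.6250 7.9250 3.1500 0.2250 0.0000 0.0000] k=[17 14 12 7 0 0 0 0]
t=12: x=[16.7750 14.0750 11.7750 6.8500 0.5250 0.0000 0.0000 0.0000] k=[15 12 9 4 4 0 0 0]
t=13: x=[14.7750 12.0000 8.8500 4.3750 3.7000 0.3000 0.0000 0.0000] k=[11 8 9 4 7 0 0 0]
t=14: x=[10.7750 8.3000 8.5500 4.6000 6.2500 0.5250 0.0000 0.0000] k=[11 10 13 1 2 0 0 0]
t=15: x=[10.9250 10.3000 11.8750 1.9750 1.7750 0.1500 0.0000 0.0000] k=[8 8 12 2 0 0 0 0]
t=16: x=[8.0000 8.3000 10.9500 2.6000 0.1500 0.0000 0.0000 0.0000] k=[6 9 9 6 4 0 0 0]
t=17: x=[6.2250 8.7750 8.7750 6.0750 3.8500 0.3000 0.0000 0.0000] k=[4 6 13 2 8 2 0 0]
t=18: x=[4.1500 6.3750 11.6500 3.2750 7.1000 2.3000 0.1500 0.0000] k=[7 6 10 7 5 0 0 0]
t=19: x=[6.9250 6.3750 9.4750 7.0750 4.7750 0.3750 0.0000 0.0000] k=[10 7 12 4 7 0 0 0]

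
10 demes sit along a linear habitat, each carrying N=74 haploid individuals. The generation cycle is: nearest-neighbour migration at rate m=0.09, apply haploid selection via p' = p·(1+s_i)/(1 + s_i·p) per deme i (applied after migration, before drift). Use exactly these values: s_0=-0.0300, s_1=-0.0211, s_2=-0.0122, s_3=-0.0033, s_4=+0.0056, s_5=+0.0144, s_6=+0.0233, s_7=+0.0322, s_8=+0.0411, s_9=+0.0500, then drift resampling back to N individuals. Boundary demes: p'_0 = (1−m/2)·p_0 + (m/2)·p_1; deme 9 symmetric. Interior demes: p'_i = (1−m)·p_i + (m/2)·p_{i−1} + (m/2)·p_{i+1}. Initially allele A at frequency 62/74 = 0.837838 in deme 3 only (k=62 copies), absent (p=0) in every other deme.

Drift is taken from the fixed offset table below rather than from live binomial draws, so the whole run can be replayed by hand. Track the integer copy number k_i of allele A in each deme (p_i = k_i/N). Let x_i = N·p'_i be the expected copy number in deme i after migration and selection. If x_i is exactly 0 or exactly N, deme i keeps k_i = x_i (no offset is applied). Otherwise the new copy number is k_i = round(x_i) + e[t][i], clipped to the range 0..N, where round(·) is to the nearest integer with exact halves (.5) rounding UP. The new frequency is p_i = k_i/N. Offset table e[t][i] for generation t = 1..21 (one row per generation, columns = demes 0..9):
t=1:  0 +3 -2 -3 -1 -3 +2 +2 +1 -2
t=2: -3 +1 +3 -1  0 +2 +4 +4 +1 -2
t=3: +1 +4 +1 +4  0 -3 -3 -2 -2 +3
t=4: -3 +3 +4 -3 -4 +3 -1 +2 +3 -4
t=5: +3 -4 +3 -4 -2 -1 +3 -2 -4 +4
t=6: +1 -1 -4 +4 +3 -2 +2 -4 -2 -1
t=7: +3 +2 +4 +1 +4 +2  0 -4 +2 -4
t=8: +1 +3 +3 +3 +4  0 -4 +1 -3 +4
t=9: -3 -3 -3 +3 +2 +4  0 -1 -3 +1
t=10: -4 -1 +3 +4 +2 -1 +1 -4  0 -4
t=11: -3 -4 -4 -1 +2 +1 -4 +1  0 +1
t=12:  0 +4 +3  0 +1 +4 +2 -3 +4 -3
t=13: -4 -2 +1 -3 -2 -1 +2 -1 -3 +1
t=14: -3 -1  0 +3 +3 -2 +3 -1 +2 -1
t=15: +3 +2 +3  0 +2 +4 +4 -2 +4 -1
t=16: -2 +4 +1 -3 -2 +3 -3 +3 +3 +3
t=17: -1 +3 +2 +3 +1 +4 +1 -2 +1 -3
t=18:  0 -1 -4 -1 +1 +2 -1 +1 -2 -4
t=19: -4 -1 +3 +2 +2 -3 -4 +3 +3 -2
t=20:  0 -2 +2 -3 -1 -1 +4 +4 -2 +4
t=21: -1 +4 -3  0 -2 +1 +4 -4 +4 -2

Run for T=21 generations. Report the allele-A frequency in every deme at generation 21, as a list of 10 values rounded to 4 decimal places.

[0.0000, 0.1892, 0.2973, 0.3784, 0.3649, 0.2973, 0.2162, 0.1216, 0.1892, 0.0405]

t=0: k=[0 0 0 62 0 0 0 0 0 0]
t=1: x=[0.0000 0.0000 2.7572 56.3757 2.8050 0.0000 0.0000 0.0000 0.0000 0.0000] k=[0 0 1 53 2 0 0 0 0 0]
t=2: x=[0.0000 0.0441 3.2566 48.3096 4.2272 0.0913 0.0000 0.0000 0.0000 0.0000] k=[0 1 6 47 4 2 0 0 0 0]
t=3: x=[0.0437 1.1555 7.5365 43.1606 5.8751 2.0280 0.0921 0.0000 0.0000 0.0000] k=[1 5 9 47 6 0 0 0 0 0]
t=4: x=[1.1451 4.9015 10.4196 43.3857 7.6131 0.2739 0.0000 0.0000 0.0000 0.0000] k=[0 8 14 40 4 3 0 0 0 0]
t=5: x=[0.3493 7.7606 14.7545 37.1489 5.6039 2.9502 0.1381 0.0000 0.0000 0.0000] k=[3 4 18 33 4 2 3 0 0 0]
t=6: x=[2.9573 4.4941 17.8780 30.9605 5.2421 2.1648 2.8831 0.1393 0.0000 0.0000] k=[4 3 14 35 8 0 5 0 0 0]
t=7: x=[3.8425 3.4688 14.3078 32.7796 8.8986 0.5934 4.6494 0.2322 0.0000 0.0000] k=[7 5 18 34 13 3 5 0 0 0]
t=8: x=[6.7215 5.5643 17.9675 32.2748 13.5567 3.5885 4.7871 0.2322 0.0000 0.0000] k=[8 9 21 35 18 4 1 1 0 0]
t=9: x=[7.8292 9.3199 20.9054 33.5444 18.2116 4.5557 1.1610 0.9853 0.0468 0.0000] k=[5 6 18 37 20 9 1 0 0 0]
t=10: x=[4.9037 6.3698 18.1463 35.3190 20.3523 9.2501 1.3451 0.0464 0.0000 0.0000] k=[1 5 21 39 22 8 2 0 0 0]
t=11: x=[1.1451 5.4317 20.9054 37.3639 22.2217 8.4666 2.2293 0.0929 0.0000 0.0000] k=[0 1 17 36 24 9 0 1 0 0]
t=12: x=[0.0437 1.6404 16.9739 34.5441 23.9554 9.3866 0.4604 0.9389 0.0468 0.0000] k=[0 6 20 35 25 13 2 0 4 0]
t=13: x=[0.2619 6.2371 19.8661 33.8143 25.0024 13.1993 2.4592 0.2787 3.7820 0.1890] k=[0 4 21 31 23 12 4 0 1 1]
t=14: x=[0.1746 4.4941 20.5026 30.1309 22.9533 12.2807 4.2718 0.2322 0.9937 1.0493] k=[0 3 21 33 26 10 7 0 3 0]
t=15: x=[0.1310 3.6012 20.5473 32.0849 25.6886 10.7154 6.9640 0.4644 2.8379 0.1417] k=[3 6 24 32 28 15 11 0 7 0]
t=16: x=[3.0448 6.5466 23.3534 31.4002 27.6917 15.5801 10.8973 0.8358 6.6084 0.3307] k=[1 11 24 28 26 19 8 4 10 3]
t=17: x=[1.4073 10.9348 23.3982 27.6727 25.8689 19.0213 8.4865 4.5844 9.7510 3.4730] k=[0 14 25 31 27 23 9 3 11 0]
t=18: x=[0.6113 13.6263 24.5731 30.4907 27.0958 22.7748 9.5499 3.7410 10.5028 0.5196] k=[1 13 21 29 28 25 9 5 9 0]
t=19: x=[1.4947 12.5955 20.8159 28.5370 28.0071 24.6495 9.7330 5.5197 8.7201 0.4251] k=[0 12 24 31 30 22 6 9 12 0]
t=20: x=[0.5239 11.7871 23.5774 30.5807 29.7843 21.8596 6.9996 9.2536 11.7168 0.5668] k=[1 10 26 28 29 21 11 13 10 5]
t=21: x=[1.3636 10.1271 25.1657 27.8975 28.6930 21.1251 11.7661 13.1135 10.2608 5.4669] k=[0 14 22 28 27 22 16 9 14 3]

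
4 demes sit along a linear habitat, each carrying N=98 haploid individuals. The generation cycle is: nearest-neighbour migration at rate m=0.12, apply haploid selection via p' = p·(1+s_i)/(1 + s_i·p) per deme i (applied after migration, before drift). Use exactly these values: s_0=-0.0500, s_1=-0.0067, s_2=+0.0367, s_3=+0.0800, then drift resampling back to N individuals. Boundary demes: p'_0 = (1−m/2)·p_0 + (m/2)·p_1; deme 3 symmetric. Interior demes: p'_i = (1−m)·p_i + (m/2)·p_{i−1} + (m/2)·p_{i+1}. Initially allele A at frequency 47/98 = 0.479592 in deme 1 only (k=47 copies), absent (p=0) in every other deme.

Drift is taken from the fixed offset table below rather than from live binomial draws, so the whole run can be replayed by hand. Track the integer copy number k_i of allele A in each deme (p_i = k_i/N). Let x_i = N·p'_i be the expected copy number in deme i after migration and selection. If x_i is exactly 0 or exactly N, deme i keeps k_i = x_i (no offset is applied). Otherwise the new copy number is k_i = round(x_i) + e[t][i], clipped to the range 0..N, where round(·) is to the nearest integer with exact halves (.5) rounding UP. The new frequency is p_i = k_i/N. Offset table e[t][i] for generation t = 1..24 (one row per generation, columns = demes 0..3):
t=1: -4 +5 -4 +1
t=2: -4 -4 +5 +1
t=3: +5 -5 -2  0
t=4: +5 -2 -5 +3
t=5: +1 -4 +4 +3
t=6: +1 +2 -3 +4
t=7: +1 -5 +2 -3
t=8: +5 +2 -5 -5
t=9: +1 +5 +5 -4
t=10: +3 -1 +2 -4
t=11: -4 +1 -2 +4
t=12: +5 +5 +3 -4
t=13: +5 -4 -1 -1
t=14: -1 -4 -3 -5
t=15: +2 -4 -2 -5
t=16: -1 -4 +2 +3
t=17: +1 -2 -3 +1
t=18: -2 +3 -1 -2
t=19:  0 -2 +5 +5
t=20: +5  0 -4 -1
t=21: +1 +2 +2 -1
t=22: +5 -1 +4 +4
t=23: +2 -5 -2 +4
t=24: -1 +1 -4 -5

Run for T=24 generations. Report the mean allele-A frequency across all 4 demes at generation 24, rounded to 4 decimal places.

t=0: k=[0 47 0 0]
t=1: x=[2.6829 41.1994 2.9204 0.0000] k=[0 46 0 0]
t=2: x=[2.6257 40.3204 2.8583 0.0000] k=[0 36 8 0]
t=3: x=[2.0543 32.0149 9.5049 0.5182] k=[7 27 8 1]
t=4: x=[7.8227 24.5361 9.0106 1.5318] k=[13 23 4 5]
t=5: x=[13.0103 21.1483 5.3804 5.3138] k=[14 17 9 8]
t=6: x=[13.5692 16.2487 9.7314 8.6479] k=[15 18 7 13]
t=7: x=[14.5336 17.0650 8.2894 13.5118] k=[16 12 10 11]
t=8: x=[15.0934 12.0488 10.5135 11.7106] k=[20 14 6 7]
t=9: x=[18.8469 13.8001 6.7635 7.4530] k=[20 19 12 3]
t=10: x=[19.1377 18.5387 12.2614 3.8122] k=[22 18 14 0]
t=11: x=[20.9041 17.9014 13.8224 0.9066] k=[17 19 12 5]
t=12: x=[16.4073 18.3595 12.3847 5.8278] k=[21 23 15 2]
t=13: x=[20.2826 22.2840 15.1561 2.9956] k=[25 18 14 2]
t=14: x=[23.6476 18.0807 13.9456 2.9311] k=[23 14 11 0]
t=15: x=[21.5843 14.2778 10.8633 0.7124] k=[24 10 9 0]
t=16: x=[22.2651 10.7157 8.8046 0.5829] k=[21 7 11 4]
t=17: x=[19.3510 8.0303 10.6781 4.7564] k=[20 6 8 6]
t=18: x=[18.3817 6.9167 8.0215 6.5767] k=[16 10 7 5]
t=19: x=[14.9775 10.1188 7.2998 5.5066] k=[15 8 12 11]
t=20: x=[13.9548 8.6071 12.0765 11.8379] k=[19 9 8 11]
t=21: x=[17.6457 9.4823 8.5161 11.5833] k=[19 11 11 11]
t=22: x=[17.7618 11.4120 11.3569 11.7743] k=[23 10 15 16]
t=23: x=[21.3511 11.0141 15.2176 16.9941] k=[23 6 13 21]
t=24: x=[21.1178 7.3939 13.4734 21.7965] k=[20 8 9 17]

0.1378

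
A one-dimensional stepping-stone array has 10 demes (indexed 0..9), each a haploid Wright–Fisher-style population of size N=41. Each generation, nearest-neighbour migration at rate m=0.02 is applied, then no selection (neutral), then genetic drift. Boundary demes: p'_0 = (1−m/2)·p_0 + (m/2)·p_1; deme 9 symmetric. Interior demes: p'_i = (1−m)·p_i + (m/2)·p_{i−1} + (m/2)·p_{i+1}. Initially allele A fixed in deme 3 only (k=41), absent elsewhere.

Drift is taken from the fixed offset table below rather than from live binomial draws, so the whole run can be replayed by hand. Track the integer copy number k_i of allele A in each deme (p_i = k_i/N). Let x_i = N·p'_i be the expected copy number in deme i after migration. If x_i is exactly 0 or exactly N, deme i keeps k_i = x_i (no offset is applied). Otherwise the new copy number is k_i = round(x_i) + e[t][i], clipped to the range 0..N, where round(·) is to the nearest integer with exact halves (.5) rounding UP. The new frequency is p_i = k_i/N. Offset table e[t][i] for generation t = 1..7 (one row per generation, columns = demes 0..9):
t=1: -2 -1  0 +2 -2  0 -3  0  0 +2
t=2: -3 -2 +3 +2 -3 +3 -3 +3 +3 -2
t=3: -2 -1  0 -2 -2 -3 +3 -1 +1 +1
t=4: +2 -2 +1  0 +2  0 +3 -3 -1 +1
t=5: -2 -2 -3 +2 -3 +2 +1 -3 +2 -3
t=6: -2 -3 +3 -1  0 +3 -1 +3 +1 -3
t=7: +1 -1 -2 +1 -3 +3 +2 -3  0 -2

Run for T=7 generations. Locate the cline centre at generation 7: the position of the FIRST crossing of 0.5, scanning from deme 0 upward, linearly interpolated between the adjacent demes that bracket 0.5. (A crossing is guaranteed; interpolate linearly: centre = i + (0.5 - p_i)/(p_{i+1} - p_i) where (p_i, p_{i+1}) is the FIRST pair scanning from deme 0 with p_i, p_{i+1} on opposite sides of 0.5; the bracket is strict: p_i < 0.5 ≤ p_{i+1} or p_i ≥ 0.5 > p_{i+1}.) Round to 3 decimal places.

2.544

t=0: k=[0 0 0 41 0 0 0 0 0 0]
t=1: x=[0.0000 0.0000 0.4100 40.1800 0.4100 0.0000 0.0000 0.0000 0.0000 0.0000] k=[0 0 0 41 0 0 0 0 0 0]
t=2: x=[0.0000 0.0000 0.4100 40.1800 0.4100 0.0000 0.0000 0.0000 0.0000 0.0000] k=[0 0 3 41 0 0 0 0 0 0]
t=3: x=[0.0000 0.0300 3.3500 40.2100 0.4100 0.0000 0.0000 0.0000 0.0000 0.0000] k=[0 0 3 38 0 0 0 0 0 0]
t=4: x=[0.0000 0.0300 3.3200 37.2700 0.3800 0.0000 0.0000 0.0000 0.0000 0.0000] k=[0 0 4 37 2 0 0 0 0 0]
t=5: x=[0.0000 0.0400 4.2900 36.3200 2.3300 0.0200 0.0000 0.0000 0.0000 0.0000] k=[0 0 1 38 0 2 0 0 0 0]
t=6: x=[0.0000 0.0100 1.3600 37.2500 0.4000 1.9600 0.0200 0.0000 0.0000 0.0000] k=[0 0 4 36 0 5 0 0 0 0]
t=7: x=[0.0000 0.0400 4.2800 35.3200 0.4100 4.9000 0.0500 0.0000 0.0000 0.0000] k=[0 0 2 36 0 8 2 0 0 0]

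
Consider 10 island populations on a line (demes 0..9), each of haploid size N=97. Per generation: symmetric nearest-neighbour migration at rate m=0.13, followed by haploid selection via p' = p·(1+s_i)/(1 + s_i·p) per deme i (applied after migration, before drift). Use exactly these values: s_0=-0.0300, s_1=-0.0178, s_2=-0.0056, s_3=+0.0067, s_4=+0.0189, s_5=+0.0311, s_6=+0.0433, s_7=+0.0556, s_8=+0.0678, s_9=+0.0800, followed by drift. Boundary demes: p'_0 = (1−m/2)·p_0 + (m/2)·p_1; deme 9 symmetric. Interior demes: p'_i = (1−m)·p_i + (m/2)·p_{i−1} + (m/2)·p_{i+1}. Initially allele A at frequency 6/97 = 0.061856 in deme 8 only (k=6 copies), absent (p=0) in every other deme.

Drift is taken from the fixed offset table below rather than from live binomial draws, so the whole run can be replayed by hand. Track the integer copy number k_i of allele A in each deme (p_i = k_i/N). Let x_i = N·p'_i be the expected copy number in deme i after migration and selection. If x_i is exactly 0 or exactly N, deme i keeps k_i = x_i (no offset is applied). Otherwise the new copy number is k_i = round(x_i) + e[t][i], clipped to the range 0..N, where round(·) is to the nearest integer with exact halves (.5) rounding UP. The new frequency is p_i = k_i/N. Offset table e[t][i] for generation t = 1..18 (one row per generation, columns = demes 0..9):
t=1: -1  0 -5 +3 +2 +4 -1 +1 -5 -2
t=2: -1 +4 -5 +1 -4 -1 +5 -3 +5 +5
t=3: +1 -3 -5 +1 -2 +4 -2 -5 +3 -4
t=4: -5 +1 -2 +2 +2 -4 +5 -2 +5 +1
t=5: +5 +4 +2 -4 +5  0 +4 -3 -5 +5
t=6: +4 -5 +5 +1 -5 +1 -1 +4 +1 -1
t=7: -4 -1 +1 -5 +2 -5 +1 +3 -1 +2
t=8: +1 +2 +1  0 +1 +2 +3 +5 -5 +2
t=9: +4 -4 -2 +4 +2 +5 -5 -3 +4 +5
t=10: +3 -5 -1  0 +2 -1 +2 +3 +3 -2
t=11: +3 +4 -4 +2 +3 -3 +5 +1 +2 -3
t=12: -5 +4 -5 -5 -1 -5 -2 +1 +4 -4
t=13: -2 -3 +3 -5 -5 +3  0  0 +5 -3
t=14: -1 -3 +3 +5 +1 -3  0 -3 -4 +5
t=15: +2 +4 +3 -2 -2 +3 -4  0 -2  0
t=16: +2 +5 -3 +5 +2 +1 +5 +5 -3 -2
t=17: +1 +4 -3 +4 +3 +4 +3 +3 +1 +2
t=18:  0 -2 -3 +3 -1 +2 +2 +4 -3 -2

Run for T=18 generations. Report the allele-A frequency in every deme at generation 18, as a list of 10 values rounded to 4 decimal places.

t=0: k=[0 0 0 0 0 0 0 0 6 0]
t=1: x=[0.0000 0.0000 0.0000 0.0000 0.0000 0.0000 0.0000 0.4116 5.5537 0.4211] k=[0 0 0 0 0 0 0 1 1 0]
t=2: x=[0.0000 0.0000 0.0000 0.0000 0.0000 0.0000 0.0678 0.9865 0.9977 0.0702] k=[0 0 0 0 0 0 5 0 6 5]
t=3: x=[0.0000 0.0000 0.0000 0.0000 0.0000 0.3351 4.5296 0.7544 5.8981 5.4474] k=[0 0 0 0 0 4 3 0 9 1]
t=4: x=[0.0000 0.0000 0.0000 0.0000 0.2649 3.7848 2.9904 0.8230 8.3840 1.6395] k=[0 0 0 0 2 0 8 0 13 3]
t=5: x=[0.0000 0.0000 0.0000 0.1309 1.7723 0.6701 7.2389 1.4398 12.1870 3.9302] k=[0 0 0 0 7 1 11 0 7 9]
t=6: x=[0.0000 0.0000 0.0000 0.4580 6.2638 2.1021 10.0091 1.2342 7.0945 9.5100] k=[0 0 0 1 1 3 9 5 8 9]
t=7: x=[0.0000 0.0000 0.0646 0.9412 1.1511 3.3579 8.6792 5.7403 8.3576 9.5792] k=[0 0 1 0 3 0 10 9 7 12]
t=8: x=[0.0000 0.0638 0.8652 0.2617 2.6580 0.8710 9.6471 9.3837 7.9192 12.4887] k=[0 2 2 0 4 3 13 14 3 14]
t=9: x=[0.1261 1.8373 1.8597 0.3926 3.7418 3.8260 12.8812 13.8501 4.7158 14.1923] k=[4 0 0 4 6 9 8 11 9 19]
t=10: x=[3.6320 0.2554 0.2585 3.8949 6.1723 8.9866 8.5860 11.2000 10.3722 19.5225] k=[7 0 0 4 8 8 11 14 13 18]
t=11: x=[6.3615 0.4469 0.2585 4.0257 7.8744 8.4277 11.4202 14.3906 14.1653 18.8147] k=[9 4 0 6 11 5 16 15 16 16]
t=12: x=[8.4374 3.9956 0.6464 5.9723 10.4584 6.2826 15.7719 15.8339 16.8280 17.0549] k=[3 8 0 1 9 1 14 17 21 13]
t=13: x=[3.2286 7.0369 0.5817 1.4646 8.0979 2.4367 13.8455 17.8393 21.2900 14.4406] k=[1 4 4 0 3 5 14 18 26 11]
t=14: x=[1.1596 3.7399 3.7199 0.4580 2.9888 5.6148 14.1806 19.0756 25.7258 12.8065] k=[0 1 7 5 4 3 14 16 22 18]
t=15: x=[0.0631 1.3017 6.4461 5.0972 4.0724 3.8928 13.9126 17.0056 22.4623 19.4282] k=[2 5 9 3 2 7 10 17 20 19]
t=16: x=[2.1306 4.9795 8.3072 3.3465 2.4340 7.0681 10.6555 17.5028 20.7915 20.2715] k=[4 10 5 8 4 8 16 23 18 18]
t=17: x=[4.2641 9.1353 5.4908 7.5916 4.6014 8.4944 16.5076 23.1605 19.3200 19.1556] k=[5 13 2 12 8 12 20 26 20 21]
t=18: x=[5.3636 11.5806 3.3468 11.1558 8.6666 12.5918 20.5481 26.2429 21.5340 22.2260] k=[5 10 0 14 8 15 23 30 19 20]

[0.0515, 0.1031, 0.0000, 0.1443, 0.0825, 0.1546, 0.2371, 0.3093, 0.1959, 0.2062]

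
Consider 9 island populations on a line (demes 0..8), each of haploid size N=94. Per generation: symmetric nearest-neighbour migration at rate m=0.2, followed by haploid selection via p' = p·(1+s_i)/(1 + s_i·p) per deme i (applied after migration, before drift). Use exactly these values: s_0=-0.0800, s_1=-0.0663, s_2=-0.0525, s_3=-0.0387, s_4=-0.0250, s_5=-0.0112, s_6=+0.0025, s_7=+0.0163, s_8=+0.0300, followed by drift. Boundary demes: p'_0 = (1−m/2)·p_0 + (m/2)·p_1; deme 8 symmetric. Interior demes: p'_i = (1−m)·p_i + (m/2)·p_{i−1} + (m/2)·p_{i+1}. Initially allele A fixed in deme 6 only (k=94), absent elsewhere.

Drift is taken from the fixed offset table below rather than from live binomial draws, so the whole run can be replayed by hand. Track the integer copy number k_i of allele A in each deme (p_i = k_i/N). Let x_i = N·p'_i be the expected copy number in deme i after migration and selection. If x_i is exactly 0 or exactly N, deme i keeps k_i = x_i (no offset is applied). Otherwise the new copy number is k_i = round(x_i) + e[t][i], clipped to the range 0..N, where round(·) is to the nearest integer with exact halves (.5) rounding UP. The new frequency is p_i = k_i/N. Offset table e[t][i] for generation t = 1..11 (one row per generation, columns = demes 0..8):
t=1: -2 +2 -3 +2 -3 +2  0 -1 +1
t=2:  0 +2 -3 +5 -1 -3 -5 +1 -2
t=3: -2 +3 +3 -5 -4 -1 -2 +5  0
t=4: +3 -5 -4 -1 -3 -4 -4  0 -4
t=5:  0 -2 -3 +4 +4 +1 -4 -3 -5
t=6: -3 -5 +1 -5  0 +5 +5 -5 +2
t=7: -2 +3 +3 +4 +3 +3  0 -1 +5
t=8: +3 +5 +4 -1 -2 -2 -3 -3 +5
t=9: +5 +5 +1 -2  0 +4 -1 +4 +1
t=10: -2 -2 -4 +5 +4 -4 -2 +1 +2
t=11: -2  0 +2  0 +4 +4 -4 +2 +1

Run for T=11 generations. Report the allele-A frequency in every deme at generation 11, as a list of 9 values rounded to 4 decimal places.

t=0: k=[0 0 0 0 0 0 94 0 0]
t=1: x=[0.0000 0.0000 0.0000 0.0000 0.0000 9.3051 75.2375 9.5377 0.0000] k=[0 0 0 0 0 11 75 9 0]
t=2: x=[0.0000 0.0000 0.0000 0.0000 1.0728 16.1488 62.0527 14.9016 0.9267] k=[0 0 0 0 0 13 57 16 0]
t=3: x=[0.0000 0.0000 0.0000 0.0000 1.2679 15.9503 48.5586 18.7414 1.6472] k=[0 0 0 0 0 15 47 24 2]
t=4: x=[0.0000 0.0000 0.0000 0.0000 1.4631 16.5459 41.5579 24.3909 4.3202] k=[0 0 0 0 0 13 38 24 0]
t=5: x=[0.0000 0.0000 0.0000 0.0000 1.2679 14.0648 34.1543 23.2820 2.4701] k=[0 0 0 0 5 15 30 20 0]
t=6: x=[0.0000 0.0000 0.0000 0.4807 5.3704 15.3548 27.5486 19.2463 2.0587] k=[0 0 0 0 5 20 33 14 4]
t=7: x=[0.0000 0.0000 0.0000 0.4807 5.8594 19.6245 29.8508 15.1038 5.1418] k=[0 0 0 4 9 23 30 14 10]
t=8: x=[0.0000 0.0000 0.3791 3.9480 9.6780 22.1090 27.7488 15.4072 10.6766] k=[0 0 4 3 8 20 25 12 16]
t=9: x=[0.0000 0.3736 3.3227 3.4658 8.5022 19.1278 23.2437 13.8903 15.9884] k=[0 5 4 1 9 23 22 18 17]
t=10: x=[0.4602 4.1211 3.6082 2.0205 9.3840 21.3138 21.7417 18.5395 17.5174] k=[0 2 0 7 13 17 20 20 20]
t=11: x=[0.1840 1.4956 0.8532 6.6519 12.5226 16.7444 19.7389 20.2558 20.4693] k=[0 1 3 7 17 21 16 22 21]

[0.0000, 0.0106, 0.0319, 0.0745, 0.1809, 0.2234, 0.1702, 0.2340, 0.2234]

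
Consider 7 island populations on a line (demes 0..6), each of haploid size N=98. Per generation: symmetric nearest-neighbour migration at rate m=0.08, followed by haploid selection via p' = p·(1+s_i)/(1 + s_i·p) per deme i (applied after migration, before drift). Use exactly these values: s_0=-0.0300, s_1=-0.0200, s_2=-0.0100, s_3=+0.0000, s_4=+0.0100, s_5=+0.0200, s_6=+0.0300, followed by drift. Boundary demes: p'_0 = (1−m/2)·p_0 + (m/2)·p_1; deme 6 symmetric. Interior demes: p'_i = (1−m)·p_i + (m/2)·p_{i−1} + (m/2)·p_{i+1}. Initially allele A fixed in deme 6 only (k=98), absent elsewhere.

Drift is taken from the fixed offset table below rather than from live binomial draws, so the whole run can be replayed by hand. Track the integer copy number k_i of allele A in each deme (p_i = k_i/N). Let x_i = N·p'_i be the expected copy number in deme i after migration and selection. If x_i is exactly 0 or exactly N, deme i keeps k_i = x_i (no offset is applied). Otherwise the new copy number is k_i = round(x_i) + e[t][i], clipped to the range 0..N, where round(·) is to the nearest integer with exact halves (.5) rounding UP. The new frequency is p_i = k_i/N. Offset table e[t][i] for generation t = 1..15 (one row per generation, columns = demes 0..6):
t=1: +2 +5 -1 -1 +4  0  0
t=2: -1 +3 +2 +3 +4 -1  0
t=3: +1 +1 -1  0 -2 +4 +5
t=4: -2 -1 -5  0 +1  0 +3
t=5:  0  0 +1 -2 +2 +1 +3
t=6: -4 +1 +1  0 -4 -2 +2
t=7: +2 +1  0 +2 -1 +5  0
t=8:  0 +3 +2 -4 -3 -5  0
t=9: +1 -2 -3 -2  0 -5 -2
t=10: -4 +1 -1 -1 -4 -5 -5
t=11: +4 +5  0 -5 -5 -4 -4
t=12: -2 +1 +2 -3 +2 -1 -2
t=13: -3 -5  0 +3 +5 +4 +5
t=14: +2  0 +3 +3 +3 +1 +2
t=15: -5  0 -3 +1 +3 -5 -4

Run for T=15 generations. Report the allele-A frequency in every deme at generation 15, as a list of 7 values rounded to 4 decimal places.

t=0: k=[0 0 0 0 0 0 98]
t=1: x=[0.0000 0.0000 0.0000 0.0000 0.0000 3.9952 94.1897] k=[0 0 0 0 0 4 94]
t=2: x=[0.0000 0.0000 0.0000 0.0000 0.1616 7.5773 90.6047] k=[0 0 0 0 4 7 91]
t=3: x=[0.0000 0.0000 0.0000 0.1600 3.9980 10.4230 87.9107] k=[0 0 0 0 2 14 93]
t=4: x=[0.0000 0.0000 0.0000 0.0800 2.4234 16.9559 90.0584] k=[0 0 0 0 3 17 93]
t=5: x=[0.0000 0.0000 0.0000 0.1200 3.4732 19.7909 90.1755] k=[0 0 0 0 5 21 93]
t=6: x=[0.0000 0.0000 0.0000 0.2000 5.4914 23.5929 90.3316] k=[0 0 0 0 1 22 92]
t=7: x=[0.0000 0.0000 0.0000 0.0400 1.8177 24.3203 89.4339] k=[0 0 0 2 1 29 89]
t=8: x=[0.0000 0.0000 0.0792 1.8800 2.1811 30.6959 86.8944] k=[0 0 2 0 0 26 87]
t=9: x=[0.0000 0.0784 1.8219 0.0800 1.0503 27.7926 84.8991] k=[0 0 0 0 1 23 83]
t=10: x=[0.0000 0.0000 0.0000 0.0400 1.8581 24.8859 81.0190] k=[0 0 0 0 0 20 76]
t=11: x=[0.0000 0.0000 0.0000 0.0000 0.8079 21.7735 74.2952] k=[0 0 0 0 0 18 70]
t=12: x=[0.0000 0.0000 0.0000 0.0000 0.7271 19.6695 68.5327] k=[0 0 0 0 3 19 67]
t=13: x=[0.0000 0.0000 0.0000 0.1200 3.5539 20.6003 65.7230] k=[0 0 0 3 9 25 71]
t=14: x=[0.0000 0.0000 0.1188 3.1200 9.4849 26.5819 69.7579] k=[0 0 3 6 12 28 72]
t=15: x=[0.0000 0.1176 2.9709 6.1200 12.5082 29.5269 70.8243] k=[0 0 0 7 16 25 67]

[0.0000, 0.0000, 0.0000, 0.0714, 0.1633, 0.2551, 0.6837]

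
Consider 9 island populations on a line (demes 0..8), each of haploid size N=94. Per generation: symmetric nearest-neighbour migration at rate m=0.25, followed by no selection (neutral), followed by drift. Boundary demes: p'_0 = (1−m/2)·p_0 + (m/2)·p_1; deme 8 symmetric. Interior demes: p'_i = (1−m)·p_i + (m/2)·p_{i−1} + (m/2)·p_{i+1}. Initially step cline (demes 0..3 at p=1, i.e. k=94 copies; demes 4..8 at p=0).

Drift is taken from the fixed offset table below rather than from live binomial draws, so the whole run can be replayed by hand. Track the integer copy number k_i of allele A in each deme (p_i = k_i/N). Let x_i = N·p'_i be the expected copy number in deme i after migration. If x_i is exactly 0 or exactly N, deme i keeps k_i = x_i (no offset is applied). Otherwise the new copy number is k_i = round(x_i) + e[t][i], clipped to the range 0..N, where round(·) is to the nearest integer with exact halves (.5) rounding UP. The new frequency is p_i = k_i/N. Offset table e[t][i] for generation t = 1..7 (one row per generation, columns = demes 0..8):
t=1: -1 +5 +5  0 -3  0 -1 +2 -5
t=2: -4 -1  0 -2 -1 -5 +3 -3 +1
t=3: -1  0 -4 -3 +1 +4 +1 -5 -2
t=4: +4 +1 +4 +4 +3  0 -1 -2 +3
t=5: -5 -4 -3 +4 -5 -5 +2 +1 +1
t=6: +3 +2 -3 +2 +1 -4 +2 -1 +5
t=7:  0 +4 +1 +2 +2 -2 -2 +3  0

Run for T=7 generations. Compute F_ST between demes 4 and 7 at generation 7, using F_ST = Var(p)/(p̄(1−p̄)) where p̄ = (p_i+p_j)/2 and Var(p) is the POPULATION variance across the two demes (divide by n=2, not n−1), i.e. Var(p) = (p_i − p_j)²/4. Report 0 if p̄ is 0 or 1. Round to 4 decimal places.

t=0: k=[94 94 94 94 0 0 0 0 0]
t=1: x=[94.0000 94.0000 94.0000 82.2500 11.7500 0.0000 0.0000 0.0000 0.0000] k=[94 94 94 82 9 0 0 0 0]
t=2: x=[94.0000 94.0000 92.5000 74.3750 17.0000 1.1250 0.0000 0.0000 0.0000] k=[94 94 93 72 16 0 0 0 0]
t=3: x=[94.0000 93.8750 90.5000 67.6250 21.0000 2.0000 0.0000 0.0000 0.0000] k=[94 94 87 65 22 6 0 0 0]
t=4: x=[94.0000 93.1250 85.1250 62.3750 25.3750 7.2500 0.7500 0.0000 0.0000] k=[94 94 89 66 28 7 0 0 0]
t=5: x=[94.0000 93.3750 86.7500 64.1250 30.1250 8.7500 0.8750 0.0000 0.0000] k=[94 89 84 68 25 4 3 0 0]
t=6: x=[93.3750 89.0000 82.6250 64.6250 27.7500 6.5000 2.7500 0.3750 0.0000] k=[94 91 80 67 29 3 5 0 0]
t=7: x=[93.6250 90.0000 79.7500 63.8750 30.5000 6.5000 4.1250 0.6250 0.0000] k=[94 94 81 66 33 5 2 4 0]

0.1505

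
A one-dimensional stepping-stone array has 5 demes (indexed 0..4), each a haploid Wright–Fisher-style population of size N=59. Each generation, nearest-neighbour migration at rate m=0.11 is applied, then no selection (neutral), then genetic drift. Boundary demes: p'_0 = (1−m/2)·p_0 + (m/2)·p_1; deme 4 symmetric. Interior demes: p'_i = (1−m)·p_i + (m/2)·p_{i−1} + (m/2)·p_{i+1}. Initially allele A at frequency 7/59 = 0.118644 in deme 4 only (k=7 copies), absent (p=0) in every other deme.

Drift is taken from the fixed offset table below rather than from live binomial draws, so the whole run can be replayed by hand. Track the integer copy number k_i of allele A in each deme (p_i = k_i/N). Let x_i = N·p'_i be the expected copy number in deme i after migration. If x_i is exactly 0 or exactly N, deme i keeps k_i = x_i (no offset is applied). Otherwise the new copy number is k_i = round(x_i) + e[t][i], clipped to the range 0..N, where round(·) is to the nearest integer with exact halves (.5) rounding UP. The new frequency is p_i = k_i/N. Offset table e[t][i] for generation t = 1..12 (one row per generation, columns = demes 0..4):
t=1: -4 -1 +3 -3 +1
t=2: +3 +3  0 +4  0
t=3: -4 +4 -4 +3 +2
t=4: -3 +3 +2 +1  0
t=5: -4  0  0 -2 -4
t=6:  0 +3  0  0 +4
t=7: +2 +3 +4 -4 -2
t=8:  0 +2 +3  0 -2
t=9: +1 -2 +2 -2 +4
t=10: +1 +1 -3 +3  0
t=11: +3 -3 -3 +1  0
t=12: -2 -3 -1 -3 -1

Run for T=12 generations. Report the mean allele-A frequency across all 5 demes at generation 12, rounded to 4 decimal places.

t=0: k=[0 0 0 0 7]
t=1: x=[0.0000 0.0000 0.0000 0.3850 6.6150] k=[0 0 0 0 8]
t=2: x=[0.0000 0.0000 0.0000 0.4400 7.5600] k=[0 0 0 4 8]
t=3: x=[0.0000 0.0000 0.2200 4.0000 7.7800] k=[0 0 0 7 10]
t=4: x=[0.0000 0.0000 0.3850 6.7800 9.8350] k=[0 0 2 8 10]
t=5: x=[0.0000 0.1100 2.2200 7.7800 9.8900] k=[0 0 2 6 6]
t=6: x=[0.0000 0.1100 2.1100 5.7800 6.0000] k=[0 3 2 6 10]
t=7: x=[0.1650 2.7800 2.2750 6.0000 9.7800] k=[2 6 6 2 8]
t=8: x=[2.2200 5.7800 5.7800 2.5500 7.6700] k=[2 8 9 3 6]
t=9: x=[2.3300 7.7250 8.6150 3.4950 5.8350] k=[3 6 11 1 10]
t=10: x=[3.1650 6.1100 10.1750 2.0450 9.5050] k=[4 7 7 5 10]
t=11: x=[4.1650 6.8350 6.8900 5.3850 9.7250] k=[7 4 4 6 10]
t=12: x=[6.8350 4.1650 4.1100 6.1100 9.7800] k=[5 1 3 3 9]

0.0712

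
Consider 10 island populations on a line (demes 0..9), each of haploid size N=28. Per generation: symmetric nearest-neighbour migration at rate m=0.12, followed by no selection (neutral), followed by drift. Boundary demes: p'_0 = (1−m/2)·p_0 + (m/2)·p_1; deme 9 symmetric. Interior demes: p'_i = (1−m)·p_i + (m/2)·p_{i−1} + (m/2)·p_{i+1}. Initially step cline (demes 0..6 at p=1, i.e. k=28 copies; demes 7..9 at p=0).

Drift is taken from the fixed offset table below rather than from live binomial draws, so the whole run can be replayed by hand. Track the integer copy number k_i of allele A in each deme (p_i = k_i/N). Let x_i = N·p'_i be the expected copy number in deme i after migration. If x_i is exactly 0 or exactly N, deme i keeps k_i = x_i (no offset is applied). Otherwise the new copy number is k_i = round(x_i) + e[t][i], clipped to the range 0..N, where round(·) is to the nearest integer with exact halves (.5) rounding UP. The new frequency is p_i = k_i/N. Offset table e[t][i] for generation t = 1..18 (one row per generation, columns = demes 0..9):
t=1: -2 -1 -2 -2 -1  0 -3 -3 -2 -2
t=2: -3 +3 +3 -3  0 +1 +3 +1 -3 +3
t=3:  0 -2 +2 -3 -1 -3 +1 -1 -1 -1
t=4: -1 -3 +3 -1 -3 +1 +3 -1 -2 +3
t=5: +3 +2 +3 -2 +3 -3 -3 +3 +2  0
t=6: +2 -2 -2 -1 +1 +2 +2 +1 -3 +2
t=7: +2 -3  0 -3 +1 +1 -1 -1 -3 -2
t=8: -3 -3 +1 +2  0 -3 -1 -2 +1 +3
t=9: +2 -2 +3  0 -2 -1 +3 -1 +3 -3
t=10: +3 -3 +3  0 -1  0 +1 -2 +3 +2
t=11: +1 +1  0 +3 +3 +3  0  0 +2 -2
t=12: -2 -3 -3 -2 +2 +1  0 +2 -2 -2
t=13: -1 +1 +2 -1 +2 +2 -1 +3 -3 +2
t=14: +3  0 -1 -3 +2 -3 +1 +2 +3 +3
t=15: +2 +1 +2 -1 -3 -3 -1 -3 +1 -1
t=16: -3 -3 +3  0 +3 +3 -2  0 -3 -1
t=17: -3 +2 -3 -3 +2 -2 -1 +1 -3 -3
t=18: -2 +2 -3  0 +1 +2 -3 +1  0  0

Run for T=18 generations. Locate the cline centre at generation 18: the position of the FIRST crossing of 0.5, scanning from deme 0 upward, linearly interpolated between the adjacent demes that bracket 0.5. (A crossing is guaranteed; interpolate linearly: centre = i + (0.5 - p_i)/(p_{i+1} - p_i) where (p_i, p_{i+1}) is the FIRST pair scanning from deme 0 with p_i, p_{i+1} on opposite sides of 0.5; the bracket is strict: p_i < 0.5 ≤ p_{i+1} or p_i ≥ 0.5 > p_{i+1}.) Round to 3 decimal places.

5.833

t=0: k=[28 28 28 28 28 28 28 0 0 0]
t=1: x=[28.0000 28.0000 28.0000 28.0000 28.0000 28.0000 26.3200 1.6800 0.0000 0.0000] k=[28 28 28 28 28 28 23 0 0 0]
t=2: x=[28.0000 28.0000 28.0000 28.0000 28.0000 27.7000 21.9200 1.3800 0.0000 0.0000] k=[28 28 28 28 28 28 25 2 0 0]
t=3: x=[28.0000 28.0000 28.0000 28.0000 28.0000 27.8200 23.8000 3.2600 0.1200 0.0000] k=[28 28 28 28 28 25 25 2 0 0]
t=4: x=[28.0000 28.0000 28.0000 28.0000 27.8200 25.1800 23.6200 3.2600 0.1200 0.0000] k=[28 28 28 28 25 26 27 2 0 0]
t=5: x=[28.0000 28.0000 28.0000 27.8200 25.2400 26.0000 25.4400 3.3800 0.1200 0.0000] k=[28 28 28 26 28 23 22 6 2 0]
t=6: x=[28.0000 28.0000 27.8800 26.2400 27.5800 23.2400 21.1000 6.7200 2.1200 0.1200] k=[28 28 26 25 28 25 23 8 0 2]
t=7: x=[28.0000 27.8800 26.0600 25.2400 27.6400 25.0600 22.2200 8.4200 0.6000 1.8800] k=[28 25 26 22 28 26 21 7 0 0]
t=8: x=[27.8200 25.2400 25.7000 22.6000 27.5200 25.8200 20.4600 7.4200 0.4200 0.0000] k=[25 22 27 25 28 23 19 5 1 0]
t=9: x=[24.8200 22.4800 26.5800 25.3000 27.5200 23.0600 18.4000 5.6000 1.1800 0.0600] k=[27 20 28 25 26 22 21 5 4 0]
t=10: x=[26.5800 20.9000 27.3400 25.2400 25.7000 22.1800 20.1000 5.9000 3.8200 0.2400] k=[28 18 28 25 25 22 21 4 7 2]
t=11: x=[27.4000 19.2000 27.2200 25.1800 24.8200 22.1200 20.0400 5.2000 6.5200 2.3000] k=[28 20 27 28 28 25 20 5 9 0]
t=12: x=[27.5200 20.9000 26.6400 27.9400 27.8200 24.8800 19.4000 6.1400 8.2200 0.5400] k=[26 18 24 26 28 26 19 8 6 0]
t=13: x=[25.5200 18.8400 23.7600 26.0000 27.7600 25.7000 18.7600 8.5400 5.7600 0.3600] k=[25 20 26 25 28 28 18 12 3 2]
t=14: x=[24.7000 20.6600 25.5800 25.2400 27.8200 27.4000 18.2400 11.8200 3.4800 2.0600] k=[28 21 25 22 28 24 19 14 6 5]
t=15: x=[27.5800 21.6600 24.5800 22.5400 27.4000 23.9400 19.0000 13.8200 6.4200 5.0600] k=[28 23 27 22 24 21 18 11 7 4]
t=16: x=[27.7000 23.5400 26.4600 22.4200 23.7000 21.0000 17.7600 11.1800 7.0600 4.1800] k=[25 21 28 22 27 24 16 11 4 3]
t=17: x=[24.7600 21.6600 27.2200 22.6600 26.5200 23.7000 16.1800 10.8800 4.3600 3.0600] k=[22 24 24 20 28 22 15 12 1 0]
t=18: x=[22.1200 23.8800 23.7600 20.7200 27.1600 21.9400 15.2400 11.5200 1.6000 0.0600] k=[20 26 21 21 28 24 12 13 2 0]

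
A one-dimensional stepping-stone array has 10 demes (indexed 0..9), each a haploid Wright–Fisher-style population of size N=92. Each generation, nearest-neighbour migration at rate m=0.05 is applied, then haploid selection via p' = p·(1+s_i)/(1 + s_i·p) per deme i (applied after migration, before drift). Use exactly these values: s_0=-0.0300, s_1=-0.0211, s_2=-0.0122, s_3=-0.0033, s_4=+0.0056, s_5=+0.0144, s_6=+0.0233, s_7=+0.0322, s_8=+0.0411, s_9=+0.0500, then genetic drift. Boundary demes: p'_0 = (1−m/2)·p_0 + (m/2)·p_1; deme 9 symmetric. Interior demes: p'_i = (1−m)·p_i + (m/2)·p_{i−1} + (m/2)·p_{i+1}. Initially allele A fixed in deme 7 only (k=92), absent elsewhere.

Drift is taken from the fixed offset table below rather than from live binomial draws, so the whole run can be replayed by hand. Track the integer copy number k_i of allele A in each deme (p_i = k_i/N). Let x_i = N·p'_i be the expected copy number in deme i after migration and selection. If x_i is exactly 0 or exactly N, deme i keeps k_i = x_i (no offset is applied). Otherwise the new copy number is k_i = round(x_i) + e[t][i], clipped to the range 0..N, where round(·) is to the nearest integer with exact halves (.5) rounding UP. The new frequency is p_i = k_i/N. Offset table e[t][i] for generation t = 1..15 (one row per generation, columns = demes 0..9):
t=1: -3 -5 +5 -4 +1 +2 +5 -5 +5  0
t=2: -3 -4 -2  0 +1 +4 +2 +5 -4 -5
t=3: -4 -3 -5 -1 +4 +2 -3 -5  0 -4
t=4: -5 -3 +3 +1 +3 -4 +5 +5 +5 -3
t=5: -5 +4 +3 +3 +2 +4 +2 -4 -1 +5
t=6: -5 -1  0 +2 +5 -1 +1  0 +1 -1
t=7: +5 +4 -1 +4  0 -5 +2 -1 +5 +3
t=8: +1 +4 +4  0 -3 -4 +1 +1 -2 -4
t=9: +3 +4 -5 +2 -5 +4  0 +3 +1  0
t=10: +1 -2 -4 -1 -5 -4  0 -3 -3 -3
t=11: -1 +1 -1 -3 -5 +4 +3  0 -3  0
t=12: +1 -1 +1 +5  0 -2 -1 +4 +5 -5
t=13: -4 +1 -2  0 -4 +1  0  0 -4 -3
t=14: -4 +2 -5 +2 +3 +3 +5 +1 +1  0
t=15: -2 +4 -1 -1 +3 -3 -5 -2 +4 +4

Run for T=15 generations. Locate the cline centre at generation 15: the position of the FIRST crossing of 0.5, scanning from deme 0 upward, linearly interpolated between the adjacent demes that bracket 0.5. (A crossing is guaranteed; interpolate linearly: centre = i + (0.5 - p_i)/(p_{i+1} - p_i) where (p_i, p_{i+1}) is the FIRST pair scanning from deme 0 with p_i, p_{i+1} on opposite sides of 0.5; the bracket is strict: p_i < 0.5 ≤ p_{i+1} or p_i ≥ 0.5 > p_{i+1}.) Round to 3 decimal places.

6.407

t=0: k=[0 0 0 0 0 0 0 92 0 0]
t=1: x=[0.0000 0.0000 0.0000 0.0000 0.0000 0.0000 2.3522 87.5365 2.3921 0.0000] k=[0 0 0 0 0 0 7 83 7 0]
t=2: x=[0.0000 0.0000 0.0000 0.0000 0.0000 0.1775 8.9086 79.5452 9.0483 0.1837] k=[0 0 0 0 0 4 11 85 5 0]
t=3: x=[0.0000 0.0000 0.0000 0.0000 0.1006 4.1310 12.9288 81.4497 7.1356 0.1312] k=[0 0 0 0 4 6 10 76 7 0]
t=4: x=[0.0000 0.0000 0.0000 0.0997 3.9712 6.1313 11.7846 73.1053 8.8675 0.1837] k=[0 0 0 1 7 2 17 78 14 0]
t=5: x=[0.0000 0.0000 0.0247 1.1213 6.7599 2.5350 18.4879 75.3123 15.7693 0.3674] k=[0 0 3 4 9 7 20 71 15 5]
t=6: x=[0.0000 0.0734 2.9152 4.0871 8.8697 7.4726 21.3250 68.8779 16.6933 5.4968] k=[0 0 3 6 14 6 22 69 18 4]
t=7: x=[0.0000 0.0734 2.9646 6.1061 13.6648 6.6881 23.1720 67.1293 19.5376 4.5567] k=[0 4 2 10 14 2 25 66 25 8]
t=8: x=[0.0970 3.7721 2.2232 9.8708 13.6648 2.9151 25.8762 64.5641 26.3508 8.8059] k=[1 8 6 10 11 0 27 66 24 5]
t=9: x=[1.1402 7.6245 6.0799 9.8958 10.7529 0.9635 27.7443 64.5888 25.3072 5.7317] k=[4 12 1 12 6 5 28 68 26 6]
t=10: x=[4.0796 11.3117 1.5314 11.5416 6.1570 5.6757 28.8794 66.5377 27.3172 6.8010] k=[5 9 0 11 1 2 29 64 24 4]
t=11: x=[4.9552 8.5089 0.4939 10.4444 1.2820 2.6870 29.6610 62.7608 25.2308 4.7135] k=[4 10 0 7 0 7 33 63 22 5]
t=12: x=[4.0310 9.4182 0.4198 6.6296 0.3520 7.5738 33.5897 61.8706 23.2937 5.6795] k=[5 8 1 12 0 6 33 66 28 1]
t=13: x=[4.9309 7.6000 1.4326 11.3920 0.4525 6.6122 33.6400 64.8356 29.0699 1.7572] k=[1 9 0 11 0 8 34 65 25 0]
t=14: x=[1.1645 8.4106 0.4939 10.4194 0.4776 8.5604 34.6209 63.8480 26.1218 0.6560] k=[0 10 0 12 3 12 40 65 27 1]
t=15: x=[0.2425 9.3199 0.5433 11.4418 3.4686 12.6300 40.4463 64.0456 28.0796 1.7309] k=[0 13 0 10 6 10 35 62 32 6]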